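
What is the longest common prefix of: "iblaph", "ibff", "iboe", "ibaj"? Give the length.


Words: iblaph, ibff, iboe, ibaj
  Position 0: all 'i' => match
  Position 1: all 'b' => match
  Position 2: ('l', 'f', 'o', 'a') => mismatch, stop
LCP = "ib" (length 2)

2


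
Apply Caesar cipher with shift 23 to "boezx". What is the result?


Caesar cipher: shift "boezx" by 23
  'b' (pos 1) + 23 = pos 24 = 'y'
  'o' (pos 14) + 23 = pos 11 = 'l'
  'e' (pos 4) + 23 = pos 1 = 'b'
  'z' (pos 25) + 23 = pos 22 = 'w'
  'x' (pos 23) + 23 = pos 20 = 'u'
Result: ylbwu

ylbwu


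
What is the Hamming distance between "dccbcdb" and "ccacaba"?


Comparing "dccbcdb" and "ccacaba" position by position:
  Position 0: 'd' vs 'c' => differ
  Position 1: 'c' vs 'c' => same
  Position 2: 'c' vs 'a' => differ
  Position 3: 'b' vs 'c' => differ
  Position 4: 'c' vs 'a' => differ
  Position 5: 'd' vs 'b' => differ
  Position 6: 'b' vs 'a' => differ
Total differences (Hamming distance): 6

6


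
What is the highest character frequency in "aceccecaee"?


Input: aceccecaee
Character counts:
  'a': 2
  'c': 4
  'e': 4
Maximum frequency: 4

4


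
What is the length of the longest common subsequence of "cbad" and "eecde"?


LCS of "cbad" and "eecde"
DP table:
           e    e    c    d    e
      0    0    0    0    0    0
  c   0    0    0    1    1    1
  b   0    0    0    1    1    1
  a   0    0    0    1    1    1
  d   0    0    0    1    2    2
LCS length = dp[4][5] = 2

2


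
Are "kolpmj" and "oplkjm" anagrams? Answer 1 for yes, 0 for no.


Strings: "kolpmj", "oplkjm"
Sorted first:  jklmop
Sorted second: jklmop
Sorted forms match => anagrams

1


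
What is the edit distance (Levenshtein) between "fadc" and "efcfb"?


Computing edit distance: "fadc" -> "efcfb"
DP table:
           e    f    c    f    b
      0    1    2    3    4    5
  f   1    1    1    2    3    4
  a   2    2    2    2    3    4
  d   3    3    3    3    3    4
  c   4    4    4    3    4    4
Edit distance = dp[4][5] = 4

4


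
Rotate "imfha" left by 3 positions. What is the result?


Input: "imfha", rotate left by 3
First 3 characters: "imf"
Remaining characters: "ha"
Concatenate remaining + first: "ha" + "imf" = "haimf"

haimf


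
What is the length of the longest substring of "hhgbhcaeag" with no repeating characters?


Input: "hhgbhcaeag"
Sliding window (track last position of each char):
  Position 0 ('h'): window [0,0] length 1 -- new best
  Position 1 ('h'): repeat (last at 0), move window start to 1
  Position 1 ('h'): window [1,1] length 1
  Position 2 ('g'): window [1,2] length 2 -- new best
  Position 3 ('b'): window [1,3] length 3 -- new best
  Position 4 ('h'): repeat (last at 1), move window start to 2
  Position 4 ('h'): window [2,4] length 3
  Position 5 ('c'): window [2,5] length 4 -- new best
  Position 6 ('a'): window [2,6] length 5 -- new best
  Position 7 ('e'): window [2,7] length 6 -- new best
  Position 8 ('a'): repeat (last at 6), move window start to 7
  Position 8 ('a'): window [7,8] length 2
  Position 9 ('g'): window [7,9] length 3
Longest substring with no repeats: "gbhcae" with length 6

6


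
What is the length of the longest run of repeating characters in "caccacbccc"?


Input: "caccacbccc"
Scanning for longest run:
  Position 1 ('a'): new char, reset run to 1
  Position 2 ('c'): new char, reset run to 1
  Position 3 ('c'): continues run of 'c', length=2
  Position 4 ('a'): new char, reset run to 1
  Position 5 ('c'): new char, reset run to 1
  Position 6 ('b'): new char, reset run to 1
  Position 7 ('c'): new char, reset run to 1
  Position 8 ('c'): continues run of 'c', length=2
  Position 9 ('c'): continues run of 'c', length=3
Longest run: 'c' with length 3

3


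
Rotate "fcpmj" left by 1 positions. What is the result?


Input: "fcpmj", rotate left by 1
First 1 characters: "f"
Remaining characters: "cpmj"
Concatenate remaining + first: "cpmj" + "f" = "cpmjf"

cpmjf


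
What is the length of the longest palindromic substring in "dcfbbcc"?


Input: "dcfbbcc"
Checking substrings for palindromes:
  [3:5] "bb" (len 2) => palindrome
  [5:7] "cc" (len 2) => palindrome
Longest palindromic substring: "bb" with length 2

2


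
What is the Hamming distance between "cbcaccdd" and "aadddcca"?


Comparing "cbcaccdd" and "aadddcca" position by position:
  Position 0: 'c' vs 'a' => differ
  Position 1: 'b' vs 'a' => differ
  Position 2: 'c' vs 'd' => differ
  Position 3: 'a' vs 'd' => differ
  Position 4: 'c' vs 'd' => differ
  Position 5: 'c' vs 'c' => same
  Position 6: 'd' vs 'c' => differ
  Position 7: 'd' vs 'a' => differ
Total differences (Hamming distance): 7

7


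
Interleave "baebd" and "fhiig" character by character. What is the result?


Interleaving "baebd" and "fhiig":
  Position 0: 'b' from first, 'f' from second => "bf"
  Position 1: 'a' from first, 'h' from second => "ah"
  Position 2: 'e' from first, 'i' from second => "ei"
  Position 3: 'b' from first, 'i' from second => "bi"
  Position 4: 'd' from first, 'g' from second => "dg"
Result: bfaheibidg

bfaheibidg


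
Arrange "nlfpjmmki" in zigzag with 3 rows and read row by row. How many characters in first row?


Zigzag "nlfpjmmki" into 3 rows:
Placing characters:
  'n' => row 0
  'l' => row 1
  'f' => row 2
  'p' => row 1
  'j' => row 0
  'm' => row 1
  'm' => row 2
  'k' => row 1
  'i' => row 0
Rows:
  Row 0: "nji"
  Row 1: "lpmk"
  Row 2: "fm"
First row length: 3

3


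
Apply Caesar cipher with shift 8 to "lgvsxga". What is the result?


Caesar cipher: shift "lgvsxga" by 8
  'l' (pos 11) + 8 = pos 19 = 't'
  'g' (pos 6) + 8 = pos 14 = 'o'
  'v' (pos 21) + 8 = pos 3 = 'd'
  's' (pos 18) + 8 = pos 0 = 'a'
  'x' (pos 23) + 8 = pos 5 = 'f'
  'g' (pos 6) + 8 = pos 14 = 'o'
  'a' (pos 0) + 8 = pos 8 = 'i'
Result: todafoi

todafoi


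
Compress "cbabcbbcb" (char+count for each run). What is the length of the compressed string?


Input: cbabcbbcb
Runs:
  'c' x 1 => "c1"
  'b' x 1 => "b1"
  'a' x 1 => "a1"
  'b' x 1 => "b1"
  'c' x 1 => "c1"
  'b' x 2 => "b2"
  'c' x 1 => "c1"
  'b' x 1 => "b1"
Compressed: "c1b1a1b1c1b2c1b1"
Compressed length: 16

16


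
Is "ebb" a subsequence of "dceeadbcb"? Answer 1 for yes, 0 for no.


Check if "ebb" is a subsequence of "dceeadbcb"
Greedy scan:
  Position 0 ('d'): no match needed
  Position 1 ('c'): no match needed
  Position 2 ('e'): matches sub[0] = 'e'
  Position 3 ('e'): no match needed
  Position 4 ('a'): no match needed
  Position 5 ('d'): no match needed
  Position 6 ('b'): matches sub[1] = 'b'
  Position 7 ('c'): no match needed
  Position 8 ('b'): matches sub[2] = 'b'
All 3 characters matched => is a subsequence

1


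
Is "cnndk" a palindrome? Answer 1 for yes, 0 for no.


Input: cnndk
Reversed: kdnnc
  Compare pos 0 ('c') with pos 4 ('k'): MISMATCH
  Compare pos 1 ('n') with pos 3 ('d'): MISMATCH
Result: not a palindrome

0


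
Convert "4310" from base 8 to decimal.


Input: "4310" in base 8
Positional expansion:
  Digit '4' (value 4) x 8^3 = 2048
  Digit '3' (value 3) x 8^2 = 192
  Digit '1' (value 1) x 8^1 = 8
  Digit '0' (value 0) x 8^0 = 0
Sum = 2248

2248


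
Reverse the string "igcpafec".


Input: igcpafec
Reading characters right to left:
  Position 7: 'c'
  Position 6: 'e'
  Position 5: 'f'
  Position 4: 'a'
  Position 3: 'p'
  Position 2: 'c'
  Position 1: 'g'
  Position 0: 'i'
Reversed: cefapcgi

cefapcgi


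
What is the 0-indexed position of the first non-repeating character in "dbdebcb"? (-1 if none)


Input: dbdebcb
Character frequencies:
  'b': 3
  'c': 1
  'd': 2
  'e': 1
Scanning left to right for freq == 1:
  Position 0 ('d'): freq=2, skip
  Position 1 ('b'): freq=3, skip
  Position 2 ('d'): freq=2, skip
  Position 3 ('e'): unique! => answer = 3

3


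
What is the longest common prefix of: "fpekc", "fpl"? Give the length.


Words: fpekc, fpl
  Position 0: all 'f' => match
  Position 1: all 'p' => match
  Position 2: ('e', 'l') => mismatch, stop
LCP = "fp" (length 2)

2


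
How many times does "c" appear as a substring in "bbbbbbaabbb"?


Searching for "c" in "bbbbbbaabbb"
Scanning each position:
  Position 0: "b" => no
  Position 1: "b" => no
  Position 2: "b" => no
  Position 3: "b" => no
  Position 4: "b" => no
  Position 5: "b" => no
  Position 6: "a" => no
  Position 7: "a" => no
  Position 8: "b" => no
  Position 9: "b" => no
  Position 10: "b" => no
Total occurrences: 0

0


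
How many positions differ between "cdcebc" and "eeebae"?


Comparing "cdcebc" and "eeebae" position by position:
  Position 0: 'c' vs 'e' => DIFFER
  Position 1: 'd' vs 'e' => DIFFER
  Position 2: 'c' vs 'e' => DIFFER
  Position 3: 'e' vs 'b' => DIFFER
  Position 4: 'b' vs 'a' => DIFFER
  Position 5: 'c' vs 'e' => DIFFER
Positions that differ: 6

6


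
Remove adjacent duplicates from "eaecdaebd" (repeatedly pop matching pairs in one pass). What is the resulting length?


Input: eaecdaebd
Stack-based adjacent duplicate removal:
  Read 'e': push. Stack: e
  Read 'a': push. Stack: ea
  Read 'e': push. Stack: eae
  Read 'c': push. Stack: eaec
  Read 'd': push. Stack: eaecd
  Read 'a': push. Stack: eaecda
  Read 'e': push. Stack: eaecdae
  Read 'b': push. Stack: eaecdaeb
  Read 'd': push. Stack: eaecdaebd
Final stack: "eaecdaebd" (length 9)

9


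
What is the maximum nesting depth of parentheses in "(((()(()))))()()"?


Input: "(((()(()))))()()"
Tracking depth:
  Position 0 '(': depth becomes 1
  Position 1 '(': depth becomes 2
  Position 2 '(': depth becomes 3
  Position 3 '(': depth becomes 4
  Position 4 ')': depth becomes 3
  Position 5 '(': depth becomes 4
  Position 6 '(': depth becomes 5
  Position 7 ')': depth becomes 4
  Position 8 ')': depth becomes 3
  Position 9 ')': depth becomes 2
  Position 10 ')': depth becomes 1
  Position 11 ')': depth becomes 0
  Position 12 '(': depth becomes 1
  Position 13 ')': depth becomes 0
  Position 14 '(': depth becomes 1
  Position 15 ')': depth becomes 0
Maximum depth reached: 5

5


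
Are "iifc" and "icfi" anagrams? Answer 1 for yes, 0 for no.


Strings: "iifc", "icfi"
Sorted first:  cfii
Sorted second: cfii
Sorted forms match => anagrams

1


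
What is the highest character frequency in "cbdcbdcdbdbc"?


Input: cbdcbdcdbdbc
Character counts:
  'b': 4
  'c': 4
  'd': 4
Maximum frequency: 4

4


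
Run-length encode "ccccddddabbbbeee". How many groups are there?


Input: ccccddddabbbbeee
Scanning for consecutive runs:
  Group 1: 'c' x 4 (positions 0-3)
  Group 2: 'd' x 4 (positions 4-7)
  Group 3: 'a' x 1 (positions 8-8)
  Group 4: 'b' x 4 (positions 9-12)
  Group 5: 'e' x 3 (positions 13-15)
Total groups: 5

5


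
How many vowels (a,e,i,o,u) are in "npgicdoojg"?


Input: npgicdoojg
Checking each character:
  'n' at position 0: consonant
  'p' at position 1: consonant
  'g' at position 2: consonant
  'i' at position 3: vowel (running total: 1)
  'c' at position 4: consonant
  'd' at position 5: consonant
  'o' at position 6: vowel (running total: 2)
  'o' at position 7: vowel (running total: 3)
  'j' at position 8: consonant
  'g' at position 9: consonant
Total vowels: 3

3


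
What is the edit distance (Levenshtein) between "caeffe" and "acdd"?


Computing edit distance: "caeffe" -> "acdd"
DP table:
           a    c    d    d
      0    1    2    3    4
  c   1    1    1    2    3
  a   2    1    2    2    3
  e   3    2    2    3    3
  f   4    3    3    3    4
  f   5    4    4    4    4
  e   6    5    5    5    5
Edit distance = dp[6][4] = 5

5


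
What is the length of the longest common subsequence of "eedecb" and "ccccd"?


LCS of "eedecb" and "ccccd"
DP table:
           c    c    c    c    d
      0    0    0    0    0    0
  e   0    0    0    0    0    0
  e   0    0    0    0    0    0
  d   0    0    0    0    0    1
  e   0    0    0    0    0    1
  c   0    1    1    1    1    1
  b   0    1    1    1    1    1
LCS length = dp[6][5] = 1

1


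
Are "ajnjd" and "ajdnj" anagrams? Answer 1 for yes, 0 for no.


Strings: "ajnjd", "ajdnj"
Sorted first:  adjjn
Sorted second: adjjn
Sorted forms match => anagrams

1


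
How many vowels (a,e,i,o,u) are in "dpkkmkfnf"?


Input: dpkkmkfnf
Checking each character:
  'd' at position 0: consonant
  'p' at position 1: consonant
  'k' at position 2: consonant
  'k' at position 3: consonant
  'm' at position 4: consonant
  'k' at position 5: consonant
  'f' at position 6: consonant
  'n' at position 7: consonant
  'f' at position 8: consonant
Total vowels: 0

0


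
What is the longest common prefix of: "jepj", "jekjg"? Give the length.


Words: jepj, jekjg
  Position 0: all 'j' => match
  Position 1: all 'e' => match
  Position 2: ('p', 'k') => mismatch, stop
LCP = "je" (length 2)

2


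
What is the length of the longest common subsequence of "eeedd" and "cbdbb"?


LCS of "eeedd" and "cbdbb"
DP table:
           c    b    d    b    b
      0    0    0    0    0    0
  e   0    0    0    0    0    0
  e   0    0    0    0    0    0
  e   0    0    0    0    0    0
  d   0    0    0    1    1    1
  d   0    0    0    1    1    1
LCS length = dp[5][5] = 1

1


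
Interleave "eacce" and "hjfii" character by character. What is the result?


Interleaving "eacce" and "hjfii":
  Position 0: 'e' from first, 'h' from second => "eh"
  Position 1: 'a' from first, 'j' from second => "aj"
  Position 2: 'c' from first, 'f' from second => "cf"
  Position 3: 'c' from first, 'i' from second => "ci"
  Position 4: 'e' from first, 'i' from second => "ei"
Result: ehajcfciei

ehajcfciei


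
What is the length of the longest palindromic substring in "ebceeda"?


Input: "ebceeda"
Checking substrings for palindromes:
  [3:5] "ee" (len 2) => palindrome
Longest palindromic substring: "ee" with length 2

2


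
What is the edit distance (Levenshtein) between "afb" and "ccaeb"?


Computing edit distance: "afb" -> "ccaeb"
DP table:
           c    c    a    e    b
      0    1    2    3    4    5
  a   1    1    2    2    3    4
  f   2    2    2    3    3    4
  b   3    3    3    3    4    3
Edit distance = dp[3][5] = 3

3


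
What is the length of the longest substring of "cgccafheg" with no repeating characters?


Input: "cgccafheg"
Sliding window (track last position of each char):
  Position 0 ('c'): window [0,0] length 1 -- new best
  Position 1 ('g'): window [0,1] length 2 -- new best
  Position 2 ('c'): repeat (last at 0), move window start to 1
  Position 2 ('c'): window [1,2] length 2
  Position 3 ('c'): repeat (last at 2), move window start to 3
  Position 3 ('c'): window [3,3] length 1
  Position 4 ('a'): window [3,4] length 2
  Position 5 ('f'): window [3,5] length 3 -- new best
  Position 6 ('h'): window [3,6] length 4 -- new best
  Position 7 ('e'): window [3,7] length 5 -- new best
  Position 8 ('g'): window [3,8] length 6 -- new best
Longest substring with no repeats: "cafheg" with length 6

6


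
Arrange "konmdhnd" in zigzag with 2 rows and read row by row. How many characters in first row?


Zigzag "konmdhnd" into 2 rows:
Placing characters:
  'k' => row 0
  'o' => row 1
  'n' => row 0
  'm' => row 1
  'd' => row 0
  'h' => row 1
  'n' => row 0
  'd' => row 1
Rows:
  Row 0: "kndn"
  Row 1: "omhd"
First row length: 4

4


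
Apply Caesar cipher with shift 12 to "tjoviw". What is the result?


Caesar cipher: shift "tjoviw" by 12
  't' (pos 19) + 12 = pos 5 = 'f'
  'j' (pos 9) + 12 = pos 21 = 'v'
  'o' (pos 14) + 12 = pos 0 = 'a'
  'v' (pos 21) + 12 = pos 7 = 'h'
  'i' (pos 8) + 12 = pos 20 = 'u'
  'w' (pos 22) + 12 = pos 8 = 'i'
Result: fvahui

fvahui


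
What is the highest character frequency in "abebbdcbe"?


Input: abebbdcbe
Character counts:
  'a': 1
  'b': 4
  'c': 1
  'd': 1
  'e': 2
Maximum frequency: 4

4


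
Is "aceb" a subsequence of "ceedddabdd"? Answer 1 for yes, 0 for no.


Check if "aceb" is a subsequence of "ceedddabdd"
Greedy scan:
  Position 0 ('c'): no match needed
  Position 1 ('e'): no match needed
  Position 2 ('e'): no match needed
  Position 3 ('d'): no match needed
  Position 4 ('d'): no match needed
  Position 5 ('d'): no match needed
  Position 6 ('a'): matches sub[0] = 'a'
  Position 7 ('b'): no match needed
  Position 8 ('d'): no match needed
  Position 9 ('d'): no match needed
Only matched 1/4 characters => not a subsequence

0


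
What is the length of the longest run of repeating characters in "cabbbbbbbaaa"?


Input: "cabbbbbbbaaa"
Scanning for longest run:
  Position 1 ('a'): new char, reset run to 1
  Position 2 ('b'): new char, reset run to 1
  Position 3 ('b'): continues run of 'b', length=2
  Position 4 ('b'): continues run of 'b', length=3
  Position 5 ('b'): continues run of 'b', length=4
  Position 6 ('b'): continues run of 'b', length=5
  Position 7 ('b'): continues run of 'b', length=6
  Position 8 ('b'): continues run of 'b', length=7
  Position 9 ('a'): new char, reset run to 1
  Position 10 ('a'): continues run of 'a', length=2
  Position 11 ('a'): continues run of 'a', length=3
Longest run: 'b' with length 7

7


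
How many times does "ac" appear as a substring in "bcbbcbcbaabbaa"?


Searching for "ac" in "bcbbcbcbaabbaa"
Scanning each position:
  Position 0: "bc" => no
  Position 1: "cb" => no
  Position 2: "bb" => no
  Position 3: "bc" => no
  Position 4: "cb" => no
  Position 5: "bc" => no
  Position 6: "cb" => no
  Position 7: "ba" => no
  Position 8: "aa" => no
  Position 9: "ab" => no
  Position 10: "bb" => no
  Position 11: "ba" => no
  Position 12: "aa" => no
Total occurrences: 0

0


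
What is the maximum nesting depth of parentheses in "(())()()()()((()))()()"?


Input: "(())()()()()((()))()()"
Tracking depth:
  Position 0 '(': depth becomes 1
  Position 1 '(': depth becomes 2
  Position 2 ')': depth becomes 1
  Position 3 ')': depth becomes 0
  Position 4 '(': depth becomes 1
  Position 5 ')': depth becomes 0
  Position 6 '(': depth becomes 1
  Position 7 ')': depth becomes 0
  Position 8 '(': depth becomes 1
  Position 9 ')': depth becomes 0
  Position 10 '(': depth becomes 1
  Position 11 ')': depth becomes 0
  Position 12 '(': depth becomes 1
  Position 13 '(': depth becomes 2
  Position 14 '(': depth becomes 3
  Position 15 ')': depth becomes 2
  Position 16 ')': depth becomes 1
  Position 17 ')': depth becomes 0
  Position 18 '(': depth becomes 1
  Position 19 ')': depth becomes 0
  Position 20 '(': depth becomes 1
  Position 21 ')': depth becomes 0
Maximum depth reached: 3

3


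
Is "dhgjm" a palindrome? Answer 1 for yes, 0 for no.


Input: dhgjm
Reversed: mjghd
  Compare pos 0 ('d') with pos 4 ('m'): MISMATCH
  Compare pos 1 ('h') with pos 3 ('j'): MISMATCH
Result: not a palindrome

0


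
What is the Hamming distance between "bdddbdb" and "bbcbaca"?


Comparing "bdddbdb" and "bbcbaca" position by position:
  Position 0: 'b' vs 'b' => same
  Position 1: 'd' vs 'b' => differ
  Position 2: 'd' vs 'c' => differ
  Position 3: 'd' vs 'b' => differ
  Position 4: 'b' vs 'a' => differ
  Position 5: 'd' vs 'c' => differ
  Position 6: 'b' vs 'a' => differ
Total differences (Hamming distance): 6

6


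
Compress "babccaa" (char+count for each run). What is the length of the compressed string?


Input: babccaa
Runs:
  'b' x 1 => "b1"
  'a' x 1 => "a1"
  'b' x 1 => "b1"
  'c' x 2 => "c2"
  'a' x 2 => "a2"
Compressed: "b1a1b1c2a2"
Compressed length: 10

10


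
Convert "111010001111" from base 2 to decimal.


Input: "111010001111" in base 2
Positional expansion:
  Digit '1' (value 1) x 2^11 = 2048
  Digit '1' (value 1) x 2^10 = 1024
  Digit '1' (value 1) x 2^9 = 512
  Digit '0' (value 0) x 2^8 = 0
  Digit '1' (value 1) x 2^7 = 128
  Digit '0' (value 0) x 2^6 = 0
  Digit '0' (value 0) x 2^5 = 0
  Digit '0' (value 0) x 2^4 = 0
  Digit '1' (value 1) x 2^3 = 8
  Digit '1' (value 1) x 2^2 = 4
  Digit '1' (value 1) x 2^1 = 2
  Digit '1' (value 1) x 2^0 = 1
Sum = 3727

3727


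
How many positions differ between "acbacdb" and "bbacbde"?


Comparing "acbacdb" and "bbacbde" position by position:
  Position 0: 'a' vs 'b' => DIFFER
  Position 1: 'c' vs 'b' => DIFFER
  Position 2: 'b' vs 'a' => DIFFER
  Position 3: 'a' vs 'c' => DIFFER
  Position 4: 'c' vs 'b' => DIFFER
  Position 5: 'd' vs 'd' => same
  Position 6: 'b' vs 'e' => DIFFER
Positions that differ: 6

6


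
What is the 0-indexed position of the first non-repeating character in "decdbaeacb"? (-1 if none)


Input: decdbaeacb
Character frequencies:
  'a': 2
  'b': 2
  'c': 2
  'd': 2
  'e': 2
Scanning left to right for freq == 1:
  Position 0 ('d'): freq=2, skip
  Position 1 ('e'): freq=2, skip
  Position 2 ('c'): freq=2, skip
  Position 3 ('d'): freq=2, skip
  Position 4 ('b'): freq=2, skip
  Position 5 ('a'): freq=2, skip
  Position 6 ('e'): freq=2, skip
  Position 7 ('a'): freq=2, skip
  Position 8 ('c'): freq=2, skip
  Position 9 ('b'): freq=2, skip
  No unique character found => answer = -1

-1


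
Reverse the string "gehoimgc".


Input: gehoimgc
Reading characters right to left:
  Position 7: 'c'
  Position 6: 'g'
  Position 5: 'm'
  Position 4: 'i'
  Position 3: 'o'
  Position 2: 'h'
  Position 1: 'e'
  Position 0: 'g'
Reversed: cgmioheg

cgmioheg


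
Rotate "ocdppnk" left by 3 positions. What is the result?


Input: "ocdppnk", rotate left by 3
First 3 characters: "ocd"
Remaining characters: "ppnk"
Concatenate remaining + first: "ppnk" + "ocd" = "ppnkocd"

ppnkocd


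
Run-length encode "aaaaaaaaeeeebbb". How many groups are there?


Input: aaaaaaaaeeeebbb
Scanning for consecutive runs:
  Group 1: 'a' x 8 (positions 0-7)
  Group 2: 'e' x 4 (positions 8-11)
  Group 3: 'b' x 3 (positions 12-14)
Total groups: 3

3


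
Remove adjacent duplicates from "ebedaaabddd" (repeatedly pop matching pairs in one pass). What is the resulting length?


Input: ebedaaabddd
Stack-based adjacent duplicate removal:
  Read 'e': push. Stack: e
  Read 'b': push. Stack: eb
  Read 'e': push. Stack: ebe
  Read 'd': push. Stack: ebed
  Read 'a': push. Stack: ebeda
  Read 'a': matches stack top 'a' => pop. Stack: ebed
  Read 'a': push. Stack: ebeda
  Read 'b': push. Stack: ebedab
  Read 'd': push. Stack: ebedabd
  Read 'd': matches stack top 'd' => pop. Stack: ebedab
  Read 'd': push. Stack: ebedabd
Final stack: "ebedabd" (length 7)

7


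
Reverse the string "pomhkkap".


Input: pomhkkap
Reading characters right to left:
  Position 7: 'p'
  Position 6: 'a'
  Position 5: 'k'
  Position 4: 'k'
  Position 3: 'h'
  Position 2: 'm'
  Position 1: 'o'
  Position 0: 'p'
Reversed: pakkhmop

pakkhmop


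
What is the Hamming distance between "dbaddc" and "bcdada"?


Comparing "dbaddc" and "bcdada" position by position:
  Position 0: 'd' vs 'b' => differ
  Position 1: 'b' vs 'c' => differ
  Position 2: 'a' vs 'd' => differ
  Position 3: 'd' vs 'a' => differ
  Position 4: 'd' vs 'd' => same
  Position 5: 'c' vs 'a' => differ
Total differences (Hamming distance): 5

5


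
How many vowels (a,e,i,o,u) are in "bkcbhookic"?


Input: bkcbhookic
Checking each character:
  'b' at position 0: consonant
  'k' at position 1: consonant
  'c' at position 2: consonant
  'b' at position 3: consonant
  'h' at position 4: consonant
  'o' at position 5: vowel (running total: 1)
  'o' at position 6: vowel (running total: 2)
  'k' at position 7: consonant
  'i' at position 8: vowel (running total: 3)
  'c' at position 9: consonant
Total vowels: 3

3


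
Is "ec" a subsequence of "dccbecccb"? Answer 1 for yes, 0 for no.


Check if "ec" is a subsequence of "dccbecccb"
Greedy scan:
  Position 0 ('d'): no match needed
  Position 1 ('c'): no match needed
  Position 2 ('c'): no match needed
  Position 3 ('b'): no match needed
  Position 4 ('e'): matches sub[0] = 'e'
  Position 5 ('c'): matches sub[1] = 'c'
  Position 6 ('c'): no match needed
  Position 7 ('c'): no match needed
  Position 8 ('b'): no match needed
All 2 characters matched => is a subsequence

1


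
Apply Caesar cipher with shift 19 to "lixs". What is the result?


Caesar cipher: shift "lixs" by 19
  'l' (pos 11) + 19 = pos 4 = 'e'
  'i' (pos 8) + 19 = pos 1 = 'b'
  'x' (pos 23) + 19 = pos 16 = 'q'
  's' (pos 18) + 19 = pos 11 = 'l'
Result: ebql

ebql


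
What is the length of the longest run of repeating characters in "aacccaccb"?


Input: "aacccaccb"
Scanning for longest run:
  Position 1 ('a'): continues run of 'a', length=2
  Position 2 ('c'): new char, reset run to 1
  Position 3 ('c'): continues run of 'c', length=2
  Position 4 ('c'): continues run of 'c', length=3
  Position 5 ('a'): new char, reset run to 1
  Position 6 ('c'): new char, reset run to 1
  Position 7 ('c'): continues run of 'c', length=2
  Position 8 ('b'): new char, reset run to 1
Longest run: 'c' with length 3

3


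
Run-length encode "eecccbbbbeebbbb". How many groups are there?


Input: eecccbbbbeebbbb
Scanning for consecutive runs:
  Group 1: 'e' x 2 (positions 0-1)
  Group 2: 'c' x 3 (positions 2-4)
  Group 3: 'b' x 4 (positions 5-8)
  Group 4: 'e' x 2 (positions 9-10)
  Group 5: 'b' x 4 (positions 11-14)
Total groups: 5

5


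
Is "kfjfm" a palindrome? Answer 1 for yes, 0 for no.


Input: kfjfm
Reversed: mfjfk
  Compare pos 0 ('k') with pos 4 ('m'): MISMATCH
  Compare pos 1 ('f') with pos 3 ('f'): match
Result: not a palindrome

0


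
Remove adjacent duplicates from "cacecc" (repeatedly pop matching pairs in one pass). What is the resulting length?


Input: cacecc
Stack-based adjacent duplicate removal:
  Read 'c': push. Stack: c
  Read 'a': push. Stack: ca
  Read 'c': push. Stack: cac
  Read 'e': push. Stack: cace
  Read 'c': push. Stack: cacec
  Read 'c': matches stack top 'c' => pop. Stack: cace
Final stack: "cace" (length 4)

4


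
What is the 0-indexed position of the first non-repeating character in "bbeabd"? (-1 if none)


Input: bbeabd
Character frequencies:
  'a': 1
  'b': 3
  'd': 1
  'e': 1
Scanning left to right for freq == 1:
  Position 0 ('b'): freq=3, skip
  Position 1 ('b'): freq=3, skip
  Position 2 ('e'): unique! => answer = 2

2


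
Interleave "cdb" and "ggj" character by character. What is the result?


Interleaving "cdb" and "ggj":
  Position 0: 'c' from first, 'g' from second => "cg"
  Position 1: 'd' from first, 'g' from second => "dg"
  Position 2: 'b' from first, 'j' from second => "bj"
Result: cgdgbj

cgdgbj


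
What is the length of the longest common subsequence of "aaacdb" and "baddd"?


LCS of "aaacdb" and "baddd"
DP table:
           b    a    d    d    d
      0    0    0    0    0    0
  a   0    0    1    1    1    1
  a   0    0    1    1    1    1
  a   0    0    1    1    1    1
  c   0    0    1    1    1    1
  d   0    0    1    2    2    2
  b   0    1    1    2    2    2
LCS length = dp[6][5] = 2

2


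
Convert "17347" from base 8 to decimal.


Input: "17347" in base 8
Positional expansion:
  Digit '1' (value 1) x 8^4 = 4096
  Digit '7' (value 7) x 8^3 = 3584
  Digit '3' (value 3) x 8^2 = 192
  Digit '4' (value 4) x 8^1 = 32
  Digit '7' (value 7) x 8^0 = 7
Sum = 7911

7911


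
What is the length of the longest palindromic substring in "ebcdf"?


Input: "ebcdf"
Checking substrings for palindromes:
  No multi-char palindromic substrings found
Longest palindromic substring: "e" with length 1

1


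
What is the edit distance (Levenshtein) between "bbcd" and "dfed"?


Computing edit distance: "bbcd" -> "dfed"
DP table:
           d    f    e    d
      0    1    2    3    4
  b   1    1    2    3    4
  b   2    2    2    3    4
  c   3    3    3    3    4
  d   4    3    4    4    3
Edit distance = dp[4][4] = 3

3


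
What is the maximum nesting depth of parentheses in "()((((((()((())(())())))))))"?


Input: "()((((((()((())(())())))))))"
Tracking depth:
  Position 0 '(': depth becomes 1
  Position 1 ')': depth becomes 0
  Position 2 '(': depth becomes 1
  Position 3 '(': depth becomes 2
  Position 4 '(': depth becomes 3
  Position 5 '(': depth becomes 4
  Position 6 '(': depth becomes 5
  Position 7 '(': depth becomes 6
  Position 8 '(': depth becomes 7
  Position 9 ')': depth becomes 6
  Position 10 '(': depth becomes 7
  Position 11 '(': depth becomes 8
  Position 12 '(': depth becomes 9
  Position 13 ')': depth becomes 8
  Position 14 ')': depth becomes 7
  Position 15 '(': depth becomes 8
  Position 16 '(': depth becomes 9
  Position 17 ')': depth becomes 8
  Position 18 ')': depth becomes 7
  Position 19 '(': depth becomes 8
  Position 20 ')': depth becomes 7
  Position 21 ')': depth becomes 6
  Position 22 ')': depth becomes 5
  Position 23 ')': depth becomes 4
  Position 24 ')': depth becomes 3
  Position 25 ')': depth becomes 2
  Position 26 ')': depth becomes 1
  Position 27 ')': depth becomes 0
Maximum depth reached: 9

9


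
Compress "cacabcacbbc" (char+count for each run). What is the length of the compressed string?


Input: cacabcacbbc
Runs:
  'c' x 1 => "c1"
  'a' x 1 => "a1"
  'c' x 1 => "c1"
  'a' x 1 => "a1"
  'b' x 1 => "b1"
  'c' x 1 => "c1"
  'a' x 1 => "a1"
  'c' x 1 => "c1"
  'b' x 2 => "b2"
  'c' x 1 => "c1"
Compressed: "c1a1c1a1b1c1a1c1b2c1"
Compressed length: 20

20


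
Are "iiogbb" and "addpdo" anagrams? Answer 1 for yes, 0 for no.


Strings: "iiogbb", "addpdo"
Sorted first:  bbgiio
Sorted second: adddop
Differ at position 0: 'b' vs 'a' => not anagrams

0


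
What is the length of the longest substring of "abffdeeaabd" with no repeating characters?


Input: "abffdeeaabd"
Sliding window (track last position of each char):
  Position 0 ('a'): window [0,0] length 1 -- new best
  Position 1 ('b'): window [0,1] length 2 -- new best
  Position 2 ('f'): window [0,2] length 3 -- new best
  Position 3 ('f'): repeat (last at 2), move window start to 3
  Position 3 ('f'): window [3,3] length 1
  Position 4 ('d'): window [3,4] length 2
  Position 5 ('e'): window [3,5] length 3
  Position 6 ('e'): repeat (last at 5), move window start to 6
  Position 6 ('e'): window [6,6] length 1
  Position 7 ('a'): window [6,7] length 2
  Position 8 ('a'): repeat (last at 7), move window start to 8
  Position 8 ('a'): window [8,8] length 1
  Position 9 ('b'): window [8,9] length 2
  Position 10 ('d'): window [8,10] length 3
Longest substring with no repeats: "abf" with length 3

3


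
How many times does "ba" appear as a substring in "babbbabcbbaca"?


Searching for "ba" in "babbbabcbbaca"
Scanning each position:
  Position 0: "ba" => MATCH
  Position 1: "ab" => no
  Position 2: "bb" => no
  Position 3: "bb" => no
  Position 4: "ba" => MATCH
  Position 5: "ab" => no
  Position 6: "bc" => no
  Position 7: "cb" => no
  Position 8: "bb" => no
  Position 9: "ba" => MATCH
  Position 10: "ac" => no
  Position 11: "ca" => no
Total occurrences: 3

3


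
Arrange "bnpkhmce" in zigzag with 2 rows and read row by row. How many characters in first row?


Zigzag "bnpkhmce" into 2 rows:
Placing characters:
  'b' => row 0
  'n' => row 1
  'p' => row 0
  'k' => row 1
  'h' => row 0
  'm' => row 1
  'c' => row 0
  'e' => row 1
Rows:
  Row 0: "bphc"
  Row 1: "nkme"
First row length: 4

4


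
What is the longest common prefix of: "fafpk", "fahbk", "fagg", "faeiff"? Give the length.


Words: fafpk, fahbk, fagg, faeiff
  Position 0: all 'f' => match
  Position 1: all 'a' => match
  Position 2: ('f', 'h', 'g', 'e') => mismatch, stop
LCP = "fa" (length 2)

2


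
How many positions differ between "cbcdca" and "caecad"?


Comparing "cbcdca" and "caecad" position by position:
  Position 0: 'c' vs 'c' => same
  Position 1: 'b' vs 'a' => DIFFER
  Position 2: 'c' vs 'e' => DIFFER
  Position 3: 'd' vs 'c' => DIFFER
  Position 4: 'c' vs 'a' => DIFFER
  Position 5: 'a' vs 'd' => DIFFER
Positions that differ: 5

5


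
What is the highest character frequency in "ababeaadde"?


Input: ababeaadde
Character counts:
  'a': 4
  'b': 2
  'd': 2
  'e': 2
Maximum frequency: 4

4


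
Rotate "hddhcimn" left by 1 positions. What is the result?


Input: "hddhcimn", rotate left by 1
First 1 characters: "h"
Remaining characters: "ddhcimn"
Concatenate remaining + first: "ddhcimn" + "h" = "ddhcimnh"

ddhcimnh


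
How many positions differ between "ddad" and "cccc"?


Comparing "ddad" and "cccc" position by position:
  Position 0: 'd' vs 'c' => DIFFER
  Position 1: 'd' vs 'c' => DIFFER
  Position 2: 'a' vs 'c' => DIFFER
  Position 3: 'd' vs 'c' => DIFFER
Positions that differ: 4

4


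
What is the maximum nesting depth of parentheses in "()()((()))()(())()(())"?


Input: "()()((()))()(())()(())"
Tracking depth:
  Position 0 '(': depth becomes 1
  Position 1 ')': depth becomes 0
  Position 2 '(': depth becomes 1
  Position 3 ')': depth becomes 0
  Position 4 '(': depth becomes 1
  Position 5 '(': depth becomes 2
  Position 6 '(': depth becomes 3
  Position 7 ')': depth becomes 2
  Position 8 ')': depth becomes 1
  Position 9 ')': depth becomes 0
  Position 10 '(': depth becomes 1
  Position 11 ')': depth becomes 0
  Position 12 '(': depth becomes 1
  Position 13 '(': depth becomes 2
  Position 14 ')': depth becomes 1
  Position 15 ')': depth becomes 0
  Position 16 '(': depth becomes 1
  Position 17 ')': depth becomes 0
  Position 18 '(': depth becomes 1
  Position 19 '(': depth becomes 2
  Position 20 ')': depth becomes 1
  Position 21 ')': depth becomes 0
Maximum depth reached: 3

3


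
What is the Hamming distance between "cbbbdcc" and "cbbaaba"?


Comparing "cbbbdcc" and "cbbaaba" position by position:
  Position 0: 'c' vs 'c' => same
  Position 1: 'b' vs 'b' => same
  Position 2: 'b' vs 'b' => same
  Position 3: 'b' vs 'a' => differ
  Position 4: 'd' vs 'a' => differ
  Position 5: 'c' vs 'b' => differ
  Position 6: 'c' vs 'a' => differ
Total differences (Hamming distance): 4

4


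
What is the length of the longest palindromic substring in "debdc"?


Input: "debdc"
Checking substrings for palindromes:
  No multi-char palindromic substrings found
Longest palindromic substring: "d" with length 1

1


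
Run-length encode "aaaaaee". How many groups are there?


Input: aaaaaee
Scanning for consecutive runs:
  Group 1: 'a' x 5 (positions 0-4)
  Group 2: 'e' x 2 (positions 5-6)
Total groups: 2

2


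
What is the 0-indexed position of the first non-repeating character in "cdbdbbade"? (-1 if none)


Input: cdbdbbade
Character frequencies:
  'a': 1
  'b': 3
  'c': 1
  'd': 3
  'e': 1
Scanning left to right for freq == 1:
  Position 0 ('c'): unique! => answer = 0

0


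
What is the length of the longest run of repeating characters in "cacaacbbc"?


Input: "cacaacbbc"
Scanning for longest run:
  Position 1 ('a'): new char, reset run to 1
  Position 2 ('c'): new char, reset run to 1
  Position 3 ('a'): new char, reset run to 1
  Position 4 ('a'): continues run of 'a', length=2
  Position 5 ('c'): new char, reset run to 1
  Position 6 ('b'): new char, reset run to 1
  Position 7 ('b'): continues run of 'b', length=2
  Position 8 ('c'): new char, reset run to 1
Longest run: 'a' with length 2

2


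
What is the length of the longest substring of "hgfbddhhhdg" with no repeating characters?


Input: "hgfbddhhhdg"
Sliding window (track last position of each char):
  Position 0 ('h'): window [0,0] length 1 -- new best
  Position 1 ('g'): window [0,1] length 2 -- new best
  Position 2 ('f'): window [0,2] length 3 -- new best
  Position 3 ('b'): window [0,3] length 4 -- new best
  Position 4 ('d'): window [0,4] length 5 -- new best
  Position 5 ('d'): repeat (last at 4), move window start to 5
  Position 5 ('d'): window [5,5] length 1
  Position 6 ('h'): window [5,6] length 2
  Position 7 ('h'): repeat (last at 6), move window start to 7
  Position 7 ('h'): window [7,7] length 1
  Position 8 ('h'): repeat (last at 7), move window start to 8
  Position 8 ('h'): window [8,8] length 1
  Position 9 ('d'): window [8,9] length 2
  Position 10 ('g'): window [8,10] length 3
Longest substring with no repeats: "hgfbd" with length 5

5


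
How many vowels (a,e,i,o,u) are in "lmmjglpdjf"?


Input: lmmjglpdjf
Checking each character:
  'l' at position 0: consonant
  'm' at position 1: consonant
  'm' at position 2: consonant
  'j' at position 3: consonant
  'g' at position 4: consonant
  'l' at position 5: consonant
  'p' at position 6: consonant
  'd' at position 7: consonant
  'j' at position 8: consonant
  'f' at position 9: consonant
Total vowels: 0

0


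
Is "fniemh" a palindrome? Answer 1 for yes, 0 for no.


Input: fniemh
Reversed: hmeinf
  Compare pos 0 ('f') with pos 5 ('h'): MISMATCH
  Compare pos 1 ('n') with pos 4 ('m'): MISMATCH
  Compare pos 2 ('i') with pos 3 ('e'): MISMATCH
Result: not a palindrome

0


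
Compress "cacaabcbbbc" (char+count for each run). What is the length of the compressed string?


Input: cacaabcbbbc
Runs:
  'c' x 1 => "c1"
  'a' x 1 => "a1"
  'c' x 1 => "c1"
  'a' x 2 => "a2"
  'b' x 1 => "b1"
  'c' x 1 => "c1"
  'b' x 3 => "b3"
  'c' x 1 => "c1"
Compressed: "c1a1c1a2b1c1b3c1"
Compressed length: 16

16


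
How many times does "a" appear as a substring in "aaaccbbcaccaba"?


Searching for "a" in "aaaccbbcaccaba"
Scanning each position:
  Position 0: "a" => MATCH
  Position 1: "a" => MATCH
  Position 2: "a" => MATCH
  Position 3: "c" => no
  Position 4: "c" => no
  Position 5: "b" => no
  Position 6: "b" => no
  Position 7: "c" => no
  Position 8: "a" => MATCH
  Position 9: "c" => no
  Position 10: "c" => no
  Position 11: "a" => MATCH
  Position 12: "b" => no
  Position 13: "a" => MATCH
Total occurrences: 6

6


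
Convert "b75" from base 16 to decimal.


Input: "b75" in base 16
Positional expansion:
  Digit 'b' (value 11) x 16^2 = 2816
  Digit '7' (value 7) x 16^1 = 112
  Digit '5' (value 5) x 16^0 = 5
Sum = 2933

2933


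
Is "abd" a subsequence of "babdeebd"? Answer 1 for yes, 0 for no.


Check if "abd" is a subsequence of "babdeebd"
Greedy scan:
  Position 0 ('b'): no match needed
  Position 1 ('a'): matches sub[0] = 'a'
  Position 2 ('b'): matches sub[1] = 'b'
  Position 3 ('d'): matches sub[2] = 'd'
  Position 4 ('e'): no match needed
  Position 5 ('e'): no match needed
  Position 6 ('b'): no match needed
  Position 7 ('d'): no match needed
All 3 characters matched => is a subsequence

1


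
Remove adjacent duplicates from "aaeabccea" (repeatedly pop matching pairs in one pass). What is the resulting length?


Input: aaeabccea
Stack-based adjacent duplicate removal:
  Read 'a': push. Stack: a
  Read 'a': matches stack top 'a' => pop. Stack: (empty)
  Read 'e': push. Stack: e
  Read 'a': push. Stack: ea
  Read 'b': push. Stack: eab
  Read 'c': push. Stack: eabc
  Read 'c': matches stack top 'c' => pop. Stack: eab
  Read 'e': push. Stack: eabe
  Read 'a': push. Stack: eabea
Final stack: "eabea" (length 5)

5


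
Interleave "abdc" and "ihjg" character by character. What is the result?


Interleaving "abdc" and "ihjg":
  Position 0: 'a' from first, 'i' from second => "ai"
  Position 1: 'b' from first, 'h' from second => "bh"
  Position 2: 'd' from first, 'j' from second => "dj"
  Position 3: 'c' from first, 'g' from second => "cg"
Result: aibhdjcg

aibhdjcg


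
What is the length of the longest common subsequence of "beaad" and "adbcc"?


LCS of "beaad" and "adbcc"
DP table:
           a    d    b    c    c
      0    0    0    0    0    0
  b   0    0    0    1    1    1
  e   0    0    0    1    1    1
  a   0    1    1    1    1    1
  a   0    1    1    1    1    1
  d   0    1    2    2    2    2
LCS length = dp[5][5] = 2

2


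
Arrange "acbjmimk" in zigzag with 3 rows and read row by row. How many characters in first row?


Zigzag "acbjmimk" into 3 rows:
Placing characters:
  'a' => row 0
  'c' => row 1
  'b' => row 2
  'j' => row 1
  'm' => row 0
  'i' => row 1
  'm' => row 2
  'k' => row 1
Rows:
  Row 0: "am"
  Row 1: "cjik"
  Row 2: "bm"
First row length: 2

2


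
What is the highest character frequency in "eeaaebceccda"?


Input: eeaaebceccda
Character counts:
  'a': 3
  'b': 1
  'c': 3
  'd': 1
  'e': 4
Maximum frequency: 4

4


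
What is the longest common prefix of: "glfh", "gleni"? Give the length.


Words: glfh, gleni
  Position 0: all 'g' => match
  Position 1: all 'l' => match
  Position 2: ('f', 'e') => mismatch, stop
LCP = "gl" (length 2)

2
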